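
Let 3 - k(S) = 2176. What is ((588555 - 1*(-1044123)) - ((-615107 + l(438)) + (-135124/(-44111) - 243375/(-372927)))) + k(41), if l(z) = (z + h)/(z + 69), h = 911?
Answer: 6242965324007511728/2780080909593 ≈ 2.2456e+6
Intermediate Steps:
k(S) = -2173 (k(S) = 3 - 1*2176 = 3 - 2176 = -2173)
l(z) = (911 + z)/(69 + z) (l(z) = (z + 911)/(z + 69) = (911 + z)/(69 + z))
((588555 - 1*(-1044123)) - ((-615107 + l(438)) + (-135124/(-44111) - 243375/(-372927)))) + k(41) = ((588555 - 1*(-1044123)) - ((-615107 + (911 + 438)/(69 + 438)) + (-135124/(-44111) - 243375/(-372927)))) - 2173 = ((588555 + 1044123) - ((-615107 + 1349/507) + (-135124*(-1/44111) - 243375*(-1/372927)))) - 2173 = (1632678 - ((-615107 + (1/507)*1349) + (135124/44111 + 81125/124309))) - 2173 = (1632678 - ((-615107 + 1349/507) + 20375634191/5483394299)) - 2173 = (1632678 - (-311857900/507 + 20375634191/5483394299)) - 2173 = (1632678 - 1*(-1710029500511577263/2780080909593)) - 2173 = (1632678 + 1710029500511577263/2780080909593) - 2173 = 6249006439824057317/2780080909593 - 2173 = 6242965324007511728/2780080909593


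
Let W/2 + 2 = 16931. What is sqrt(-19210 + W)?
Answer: 2*sqrt(3662) ≈ 121.03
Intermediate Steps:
W = 33858 (W = -4 + 2*16931 = -4 + 33862 = 33858)
sqrt(-19210 + W) = sqrt(-19210 + 33858) = sqrt(14648) = 2*sqrt(3662)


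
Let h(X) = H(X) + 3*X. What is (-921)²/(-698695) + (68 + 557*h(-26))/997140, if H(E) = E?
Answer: -44312076172/34834836615 ≈ -1.2721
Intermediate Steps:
h(X) = 4*X (h(X) = X + 3*X = 4*X)
(-921)²/(-698695) + (68 + 557*h(-26))/997140 = (-921)²/(-698695) + (68 + 557*(4*(-26)))/997140 = 848241*(-1/698695) + (68 + 557*(-104))*(1/997140) = -848241/698695 + (68 - 57928)*(1/997140) = -848241/698695 - 57860*1/997140 = -848241/698695 - 2893/49857 = -44312076172/34834836615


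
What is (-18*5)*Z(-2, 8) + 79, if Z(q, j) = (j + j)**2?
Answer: -22961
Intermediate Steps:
Z(q, j) = 4*j**2 (Z(q, j) = (2*j)**2 = 4*j**2)
(-18*5)*Z(-2, 8) + 79 = (-18*5)*(4*8**2) + 79 = -360*64 + 79 = -90*256 + 79 = -23040 + 79 = -22961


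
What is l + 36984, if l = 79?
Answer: 37063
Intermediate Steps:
l + 36984 = 79 + 36984 = 37063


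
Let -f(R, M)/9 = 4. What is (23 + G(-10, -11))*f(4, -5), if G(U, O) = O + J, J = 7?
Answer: -684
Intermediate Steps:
f(R, M) = -36 (f(R, M) = -9*4 = -36)
G(U, O) = 7 + O (G(U, O) = O + 7 = 7 + O)
(23 + G(-10, -11))*f(4, -5) = (23 + (7 - 11))*(-36) = (23 - 4)*(-36) = 19*(-36) = -684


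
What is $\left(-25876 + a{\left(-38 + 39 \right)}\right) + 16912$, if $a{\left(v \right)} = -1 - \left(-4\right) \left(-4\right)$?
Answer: $-8981$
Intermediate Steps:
$a{\left(v \right)} = -17$ ($a{\left(v \right)} = -1 - 16 = -17$)
$\left(-25876 + a{\left(-38 + 39 \right)}\right) + 16912 = \left(-25876 - 17\right) + 16912 = -25893 + 16912 = -8981$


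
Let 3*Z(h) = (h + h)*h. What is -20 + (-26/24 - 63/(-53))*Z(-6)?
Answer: -926/53 ≈ -17.472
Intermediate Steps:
Z(h) = 2*h²/3 (Z(h) = ((h + h)*h)/3 = ((2*h)*h)/3 = (2*h²)/3 = 2*h²/3)
-20 + (-26/24 - 63/(-53))*Z(-6) = -20 + (-26/24 - 63/(-53))*((⅔)*(-6)²) = -20 + (-26*1/24 - 63*(-1/53))*((⅔)*36) = -20 + (-13/12 + 63/53)*24 = -20 + (67/636)*24 = -20 + 134/53 = -926/53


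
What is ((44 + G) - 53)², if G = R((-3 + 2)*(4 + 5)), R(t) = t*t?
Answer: 5184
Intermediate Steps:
R(t) = t²
G = 81 (G = ((-3 + 2)*(4 + 5))² = (-1*9)² = (-9)² = 81)
((44 + G) - 53)² = ((44 + 81) - 53)² = (125 - 53)² = 72² = 5184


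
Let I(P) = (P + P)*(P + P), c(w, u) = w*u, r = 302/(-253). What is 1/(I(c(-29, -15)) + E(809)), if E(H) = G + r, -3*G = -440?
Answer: 759/574597514 ≈ 1.3209e-6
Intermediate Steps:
r = -302/253 (r = 302*(-1/253) = -302/253 ≈ -1.1937)
G = 440/3 (G = -⅓*(-440) = 440/3 ≈ 146.67)
E(H) = 110414/759 (E(H) = 440/3 - 302/253 = 110414/759)
c(w, u) = u*w
I(P) = 4*P² (I(P) = (2*P)*(2*P) = 4*P²)
1/(I(c(-29, -15)) + E(809)) = 1/(4*(-15*(-29))² + 110414/759) = 1/(4*435² + 110414/759) = 1/(4*189225 + 110414/759) = 1/(756900 + 110414/759) = 1/(574597514/759) = 759/574597514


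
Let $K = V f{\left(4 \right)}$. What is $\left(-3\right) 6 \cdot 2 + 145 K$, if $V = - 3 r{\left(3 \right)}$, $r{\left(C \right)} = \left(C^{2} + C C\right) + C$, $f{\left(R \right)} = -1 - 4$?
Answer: $45639$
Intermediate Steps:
$f{\left(R \right)} = -5$ ($f{\left(R \right)} = -1 - 4 = -5$)
$r{\left(C \right)} = C + 2 C^{2}$ ($r{\left(C \right)} = \left(C^{2} + C^{2}\right) + C = 2 C^{2} + C = C + 2 C^{2}$)
$V = -63$ ($V = - 3 \cdot 3 \left(1 + 2 \cdot 3\right) = - 3 \cdot 3 \left(1 + 6\right) = - 3 \cdot 3 \cdot 7 = \left(-3\right) 21 = -63$)
$K = 315$ ($K = \left(-63\right) \left(-5\right) = 315$)
$\left(-3\right) 6 \cdot 2 + 145 K = \left(-3\right) 6 \cdot 2 + 145 \cdot 315 = \left(-18\right) 2 + 45675 = -36 + 45675 = 45639$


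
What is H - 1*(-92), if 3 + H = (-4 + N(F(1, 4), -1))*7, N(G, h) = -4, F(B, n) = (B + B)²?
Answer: 33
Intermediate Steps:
F(B, n) = 4*B² (F(B, n) = (2*B)² = 4*B²)
H = -59 (H = -3 + (-4 - 4)*7 = -3 - 8*7 = -3 - 56 = -59)
H - 1*(-92) = -59 - 1*(-92) = -59 + 92 = 33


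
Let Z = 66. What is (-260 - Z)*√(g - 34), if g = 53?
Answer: -326*√19 ≈ -1421.0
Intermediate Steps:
(-260 - Z)*√(g - 34) = (-260 - 1*66)*√(53 - 34) = (-260 - 66)*√19 = -326*√19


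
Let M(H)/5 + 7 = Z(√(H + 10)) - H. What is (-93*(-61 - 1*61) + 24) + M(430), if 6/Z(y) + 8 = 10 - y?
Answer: 1001150/109 - 15*√110/109 ≈ 9183.4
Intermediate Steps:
Z(y) = 6/(2 - y) (Z(y) = 6/(-8 + (10 - y)) = 6/(2 - y))
M(H) = -35 - 30/(-2 + √(10 + H)) - 5*H (M(H) = -35 + 5*(-6/(-2 + √(H + 10)) - H) = -35 + 5*(-6/(-2 + √(10 + H)) - H) = -35 + 5*(-H - 6/(-2 + √(10 + H))) = -35 + (-30/(-2 + √(10 + H)) - 5*H) = -35 - 30/(-2 + √(10 + H)) - 5*H)
(-93*(-61 - 1*61) + 24) + M(430) = (-93*(-61 - 1*61) + 24) + 5*(-6 + (-7 - 1*430)*(-2 + √(10 + 430)))/(-2 + √(10 + 430)) = (-93*(-61 - 61) + 24) + 5*(-6 + (-7 - 430)*(-2 + √440))/(-2 + √440) = (-93*(-122) + 24) + 5*(-6 - 437*(-2 + 2*√110))/(-2 + 2*√110) = (11346 + 24) + 5*(-6 + (874 - 874*√110))/(-2 + 2*√110) = 11370 + 5*(868 - 874*√110)/(-2 + 2*√110)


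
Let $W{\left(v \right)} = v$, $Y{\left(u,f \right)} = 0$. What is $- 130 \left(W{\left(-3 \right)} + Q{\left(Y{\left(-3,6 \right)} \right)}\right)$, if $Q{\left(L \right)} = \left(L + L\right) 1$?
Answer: $390$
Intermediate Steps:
$Q{\left(L \right)} = 2 L$ ($Q{\left(L \right)} = 2 L 1 = 2 L$)
$- 130 \left(W{\left(-3 \right)} + Q{\left(Y{\left(-3,6 \right)} \right)}\right) = - 130 \left(-3 + 2 \cdot 0\right) = - 130 \left(-3 + 0\right) = \left(-130\right) \left(-3\right) = 390$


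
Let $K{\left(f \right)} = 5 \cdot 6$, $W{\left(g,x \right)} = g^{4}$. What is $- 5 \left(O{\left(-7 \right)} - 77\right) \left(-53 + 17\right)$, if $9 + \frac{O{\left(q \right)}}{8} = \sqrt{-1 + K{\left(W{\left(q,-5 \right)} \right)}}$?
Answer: $-26820 + 1440 \sqrt{29} \approx -19065.0$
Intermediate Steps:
$K{\left(f \right)} = 30$
$O{\left(q \right)} = -72 + 8 \sqrt{29}$ ($O{\left(q \right)} = -72 + 8 \sqrt{-1 + 30} = -72 + 8 \sqrt{29}$)
$- 5 \left(O{\left(-7 \right)} - 77\right) \left(-53 + 17\right) = - 5 \left(\left(-72 + 8 \sqrt{29}\right) - 77\right) \left(-53 + 17\right) = - 5 \left(-149 + 8 \sqrt{29}\right) \left(-36\right) = - 5 \left(5364 - 288 \sqrt{29}\right) = -26820 + 1440 \sqrt{29}$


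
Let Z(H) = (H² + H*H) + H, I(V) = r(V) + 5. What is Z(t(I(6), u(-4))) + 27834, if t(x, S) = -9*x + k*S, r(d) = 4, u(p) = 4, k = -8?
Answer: 53259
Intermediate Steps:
I(V) = 9 (I(V) = 4 + 5 = 9)
t(x, S) = -9*x - 8*S
Z(H) = H + 2*H² (Z(H) = (H² + H²) + H = 2*H² + H = H + 2*H²)
Z(t(I(6), u(-4))) + 27834 = (-9*9 - 8*4)*(1 + 2*(-9*9 - 8*4)) + 27834 = (-81 - 32)*(1 + 2*(-81 - 32)) + 27834 = -113*(1 + 2*(-113)) + 27834 = -113*(1 - 226) + 27834 = -113*(-225) + 27834 = 25425 + 27834 = 53259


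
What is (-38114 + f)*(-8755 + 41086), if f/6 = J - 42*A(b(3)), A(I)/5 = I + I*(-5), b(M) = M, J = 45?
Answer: -734689644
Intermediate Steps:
A(I) = -20*I (A(I) = 5*(I + I*(-5)) = 5*(I - 5*I) = 5*(-4*I) = -20*I)
f = 15390 (f = 6*(45 - (-840)*3) = 6*(45 - 42*(-60)) = 6*(45 + 2520) = 6*2565 = 15390)
(-38114 + f)*(-8755 + 41086) = (-38114 + 15390)*(-8755 + 41086) = -22724*32331 = -734689644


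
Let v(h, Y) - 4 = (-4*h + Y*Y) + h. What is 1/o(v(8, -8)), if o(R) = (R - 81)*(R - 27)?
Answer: -1/629 ≈ -0.0015898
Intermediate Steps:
v(h, Y) = 4 + Y² - 3*h (v(h, Y) = 4 + ((-4*h + Y*Y) + h) = 4 + ((-4*h + Y²) + h) = 4 + ((Y² - 4*h) + h) = 4 + (Y² - 3*h) = 4 + Y² - 3*h)
o(R) = (-81 + R)*(-27 + R)
1/o(v(8, -8)) = 1/(2187 + (4 + (-8)² - 3*8)² - 108*(4 + (-8)² - 3*8)) = 1/(2187 + (4 + 64 - 24)² - 108*(4 + 64 - 24)) = 1/(2187 + 44² - 108*44) = 1/(2187 + 1936 - 4752) = 1/(-629) = -1/629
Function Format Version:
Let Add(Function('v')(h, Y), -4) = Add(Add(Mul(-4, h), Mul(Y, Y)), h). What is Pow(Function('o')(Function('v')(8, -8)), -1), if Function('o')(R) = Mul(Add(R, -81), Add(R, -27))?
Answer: Rational(-1, 629) ≈ -0.0015898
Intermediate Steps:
Function('v')(h, Y) = Add(4, Pow(Y, 2), Mul(-3, h)) (Function('v')(h, Y) = Add(4, Add(Add(Mul(-4, h), Mul(Y, Y)), h)) = Add(4, Add(Add(Mul(-4, h), Pow(Y, 2)), h)) = Add(4, Add(Add(Pow(Y, 2), Mul(-4, h)), h)) = Add(4, Add(Pow(Y, 2), Mul(-3, h))) = Add(4, Pow(Y, 2), Mul(-3, h)))
Function('o')(R) = Mul(Add(-81, R), Add(-27, R))
Pow(Function('o')(Function('v')(8, -8)), -1) = Pow(Add(2187, Pow(Add(4, Pow(-8, 2), Mul(-3, 8)), 2), Mul(-108, Add(4, Pow(-8, 2), Mul(-3, 8)))), -1) = Pow(Add(2187, Pow(Add(4, 64, -24), 2), Mul(-108, Add(4, 64, -24))), -1) = Pow(Add(2187, Pow(44, 2), Mul(-108, 44)), -1) = Pow(Add(2187, 1936, -4752), -1) = Pow(-629, -1) = Rational(-1, 629)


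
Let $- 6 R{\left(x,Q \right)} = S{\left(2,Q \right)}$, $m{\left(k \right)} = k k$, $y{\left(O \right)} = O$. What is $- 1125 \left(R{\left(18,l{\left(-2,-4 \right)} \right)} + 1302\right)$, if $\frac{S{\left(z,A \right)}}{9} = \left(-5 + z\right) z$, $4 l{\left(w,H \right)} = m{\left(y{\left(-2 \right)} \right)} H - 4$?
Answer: $-1474875$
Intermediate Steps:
$m{\left(k \right)} = k^{2}$
$l{\left(w,H \right)} = -1 + H$ ($l{\left(w,H \right)} = \frac{\left(-2\right)^{2} H - 4}{4} = \frac{4 H - 4}{4} = \frac{-4 + 4 H}{4} = -1 + H$)
$S{\left(z,A \right)} = 9 z \left(-5 + z\right)$ ($S{\left(z,A \right)} = 9 \left(-5 + z\right) z = 9 z \left(-5 + z\right)$)
$R{\left(x,Q \right)} = 9$ ($R{\left(x,Q \right)} = - \frac{9 \cdot 2 \left(-5 + 2\right)}{6} = - \frac{9 \cdot 2 \left(-3\right)}{6} = \left(- \frac{1}{6}\right) \left(-54\right) = 9$)
$- 1125 \left(R{\left(18,l{\left(-2,-4 \right)} \right)} + 1302\right) = - 1125 \left(9 + 1302\right) = \left(-1125\right) 1311 = -1474875$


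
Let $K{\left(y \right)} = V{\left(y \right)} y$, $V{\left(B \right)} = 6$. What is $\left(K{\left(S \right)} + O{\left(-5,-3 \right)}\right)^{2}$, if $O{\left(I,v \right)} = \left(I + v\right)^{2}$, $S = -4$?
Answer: $1600$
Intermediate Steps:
$K{\left(y \right)} = 6 y$
$\left(K{\left(S \right)} + O{\left(-5,-3 \right)}\right)^{2} = \left(6 \left(-4\right) + \left(-5 - 3\right)^{2}\right)^{2} = \left(-24 + \left(-8\right)^{2}\right)^{2} = \left(-24 + 64\right)^{2} = 40^{2} = 1600$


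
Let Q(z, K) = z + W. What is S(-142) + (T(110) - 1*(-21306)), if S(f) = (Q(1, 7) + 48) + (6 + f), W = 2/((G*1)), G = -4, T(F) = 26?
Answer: 42489/2 ≈ 21245.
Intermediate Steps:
W = -½ (W = 2/((-4*1)) = 2/(-4) = 2*(-¼) = -½ ≈ -0.50000)
Q(z, K) = -½ + z (Q(z, K) = z - ½ = -½ + z)
S(f) = 109/2 + f (S(f) = ((-½ + 1) + 48) + (6 + f) = (½ + 48) + (6 + f) = 97/2 + (6 + f) = 109/2 + f)
S(-142) + (T(110) - 1*(-21306)) = (109/2 - 142) + (26 - 1*(-21306)) = -175/2 + (26 + 21306) = -175/2 + 21332 = 42489/2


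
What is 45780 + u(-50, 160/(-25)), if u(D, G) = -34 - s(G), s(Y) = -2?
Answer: 45748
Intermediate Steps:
u(D, G) = -32 (u(D, G) = -34 - 1*(-2) = -34 + 2 = -32)
45780 + u(-50, 160/(-25)) = 45780 - 32 = 45748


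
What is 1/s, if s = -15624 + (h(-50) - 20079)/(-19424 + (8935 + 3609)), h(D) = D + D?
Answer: -6880/107472941 ≈ -6.4016e-5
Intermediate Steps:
h(D) = 2*D
s = -107472941/6880 (s = -15624 + (2*(-50) - 20079)/(-19424 + (8935 + 3609)) = -15624 + (-100 - 20079)/(-19424 + 12544) = -15624 - 20179/(-6880) = -15624 - 20179*(-1/6880) = -15624 + 20179/6880 = -107472941/6880 ≈ -15621.)
1/s = 1/(-107472941/6880) = -6880/107472941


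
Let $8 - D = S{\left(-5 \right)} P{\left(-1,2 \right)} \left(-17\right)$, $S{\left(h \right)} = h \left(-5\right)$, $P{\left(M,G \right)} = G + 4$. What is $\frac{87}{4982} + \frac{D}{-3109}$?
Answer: $- \frac{12473473}{15489038} \approx -0.80531$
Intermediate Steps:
$P{\left(M,G \right)} = 4 + G$
$S{\left(h \right)} = - 5 h$
$D = 2558$ ($D = 8 - \left(-5\right) \left(-5\right) \left(4 + 2\right) \left(-17\right) = 8 - 25 \cdot 6 \left(-17\right) = 8 - 150 \left(-17\right) = 8 - -2550 = 8 + 2550 = 2558$)
$\frac{87}{4982} + \frac{D}{-3109} = \frac{87}{4982} + \frac{2558}{-3109} = 87 \cdot \frac{1}{4982} + 2558 \left(- \frac{1}{3109}\right) = \frac{87}{4982} - \frac{2558}{3109} = - \frac{12473473}{15489038}$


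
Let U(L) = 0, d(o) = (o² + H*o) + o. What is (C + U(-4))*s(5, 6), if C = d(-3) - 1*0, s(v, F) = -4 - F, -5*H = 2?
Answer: -72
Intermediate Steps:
H = -⅖ (H = -⅕*2 = -⅖ ≈ -0.40000)
d(o) = o² + 3*o/5 (d(o) = (o² - 2*o/5) + o = o² + 3*o/5)
C = 36/5 (C = (⅕)*(-3)*(3 + 5*(-3)) - 1*0 = (⅕)*(-3)*(3 - 15) + 0 = (⅕)*(-3)*(-12) + 0 = 36/5 + 0 = 36/5 ≈ 7.2000)
(C + U(-4))*s(5, 6) = (36/5 + 0)*(-4 - 1*6) = 36*(-4 - 6)/5 = (36/5)*(-10) = -72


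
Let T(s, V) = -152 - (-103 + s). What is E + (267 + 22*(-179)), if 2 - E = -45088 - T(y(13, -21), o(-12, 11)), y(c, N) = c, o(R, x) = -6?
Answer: 41357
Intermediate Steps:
T(s, V) = -49 - s (T(s, V) = -152 + (103 - s) = -49 - s)
E = 45028 (E = 2 - (-45088 - (-49 - 1*13)) = 2 - (-45088 - (-49 - 13)) = 2 - (-45088 - 1*(-62)) = 2 - (-45088 + 62) = 2 - 1*(-45026) = 2 + 45026 = 45028)
E + (267 + 22*(-179)) = 45028 + (267 + 22*(-179)) = 45028 + (267 - 3938) = 45028 - 3671 = 41357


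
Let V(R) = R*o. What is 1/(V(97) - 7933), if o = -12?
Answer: -1/9097 ≈ -0.00010993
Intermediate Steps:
V(R) = -12*R (V(R) = R*(-12) = -12*R)
1/(V(97) - 7933) = 1/(-12*97 - 7933) = 1/(-1164 - 7933) = 1/(-9097) = -1/9097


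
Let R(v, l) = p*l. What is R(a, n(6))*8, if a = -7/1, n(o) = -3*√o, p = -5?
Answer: 120*√6 ≈ 293.94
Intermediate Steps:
a = -7 (a = -7*1 = -7)
R(v, l) = -5*l
R(a, n(6))*8 = -(-15)*√6*8 = (15*√6)*8 = 120*√6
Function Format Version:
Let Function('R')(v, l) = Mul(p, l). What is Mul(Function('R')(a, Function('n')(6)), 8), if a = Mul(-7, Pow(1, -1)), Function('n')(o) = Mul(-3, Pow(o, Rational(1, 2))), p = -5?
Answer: Mul(120, Pow(6, Rational(1, 2))) ≈ 293.94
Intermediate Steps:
a = -7 (a = Mul(-7, 1) = -7)
Function('R')(v, l) = Mul(-5, l)
Mul(Function('R')(a, Function('n')(6)), 8) = Mul(Mul(-5, Mul(-3, Pow(6, Rational(1, 2)))), 8) = Mul(Mul(15, Pow(6, Rational(1, 2))), 8) = Mul(120, Pow(6, Rational(1, 2)))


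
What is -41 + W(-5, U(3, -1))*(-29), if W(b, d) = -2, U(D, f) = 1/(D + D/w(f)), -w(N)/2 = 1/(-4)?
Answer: 17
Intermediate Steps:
w(N) = 1/2 (w(N) = -2/(-4) = -2*(-1/4) = 1/2)
U(D, f) = 1/(3*D) (U(D, f) = 1/(D + D/(1/2)) = 1/(D + D*2) = 1/(D + 2*D) = 1/(3*D))
-41 + W(-5, U(3, -1))*(-29) = -41 - 2*(-29) = -41 + 58 = 17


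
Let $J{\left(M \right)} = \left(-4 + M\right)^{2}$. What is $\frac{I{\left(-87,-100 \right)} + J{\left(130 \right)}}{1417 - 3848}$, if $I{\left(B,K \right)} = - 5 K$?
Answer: $- \frac{16376}{2431} \approx -6.7363$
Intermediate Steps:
$\frac{I{\left(-87,-100 \right)} + J{\left(130 \right)}}{1417 - 3848} = \frac{\left(-5\right) \left(-100\right) + \left(-4 + 130\right)^{2}}{1417 - 3848} = \frac{500 + 126^{2}}{-2431} = \left(500 + 15876\right) \left(- \frac{1}{2431}\right) = 16376 \left(- \frac{1}{2431}\right) = - \frac{16376}{2431}$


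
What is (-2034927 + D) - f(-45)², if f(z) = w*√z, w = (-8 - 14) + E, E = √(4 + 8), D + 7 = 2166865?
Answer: 154251 - 3960*√3 ≈ 1.4739e+5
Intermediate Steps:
D = 2166858 (D = -7 + 2166865 = 2166858)
E = 2*√3 (E = √12 = 2*√3 ≈ 3.4641)
w = -22 + 2*√3 (w = (-8 - 14) + 2*√3 = -22 + 2*√3 ≈ -18.536)
f(z) = √z*(-22 + 2*√3) (f(z) = (-22 + 2*√3)*√z = √z*(-22 + 2*√3))
(-2034927 + D) - f(-45)² = (-2034927 + 2166858) - (2*√(-45)*(-11 + √3))² = 131931 - (2*(3*I*√5)*(-11 + √3))² = 131931 - (6*I*√5*(-11 + √3))² = 131931 - (-180)*(-11 + √3)² = 131931 + 180*(-11 + √3)²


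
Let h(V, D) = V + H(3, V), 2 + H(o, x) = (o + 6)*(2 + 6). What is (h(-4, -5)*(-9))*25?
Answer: -14850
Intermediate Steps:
H(o, x) = 46 + 8*o (H(o, x) = -2 + (o + 6)*(2 + 6) = -2 + (6 + o)*8 = -2 + (48 + 8*o) = 46 + 8*o)
h(V, D) = 70 + V (h(V, D) = V + (46 + 8*3) = V + (46 + 24) = V + 70 = 70 + V)
(h(-4, -5)*(-9))*25 = ((70 - 4)*(-9))*25 = (66*(-9))*25 = -594*25 = -14850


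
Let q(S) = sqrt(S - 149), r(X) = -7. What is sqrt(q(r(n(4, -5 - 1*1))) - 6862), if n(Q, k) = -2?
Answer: sqrt(-6862 + 2*I*sqrt(39)) ≈ 0.0754 + 82.837*I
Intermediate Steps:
q(S) = sqrt(-149 + S)
sqrt(q(r(n(4, -5 - 1*1))) - 6862) = sqrt(sqrt(-149 - 7) - 6862) = sqrt(sqrt(-156) - 6862) = sqrt(2*I*sqrt(39) - 6862) = sqrt(-6862 + 2*I*sqrt(39))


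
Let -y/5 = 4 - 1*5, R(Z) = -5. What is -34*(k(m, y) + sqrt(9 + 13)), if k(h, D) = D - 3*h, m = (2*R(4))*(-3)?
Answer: 2890 - 34*sqrt(22) ≈ 2730.5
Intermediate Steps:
y = 5 (y = -5*(4 - 1*5) = -5*(4 - 5) = -5*(-1) = 5)
m = 30 (m = (2*(-5))*(-3) = -10*(-3) = 30)
-34*(k(m, y) + sqrt(9 + 13)) = -34*((5 - 3*30) + sqrt(9 + 13)) = -34*((5 - 90) + sqrt(22)) = -34*(-85 + sqrt(22)) = 2890 - 34*sqrt(22)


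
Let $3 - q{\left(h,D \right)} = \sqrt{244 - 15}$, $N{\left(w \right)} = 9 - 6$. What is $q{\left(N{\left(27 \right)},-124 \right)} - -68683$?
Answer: $68686 - \sqrt{229} \approx 68671.0$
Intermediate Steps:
$N{\left(w \right)} = 3$ ($N{\left(w \right)} = 9 - 6 = 3$)
$q{\left(h,D \right)} = 3 - \sqrt{229}$ ($q{\left(h,D \right)} = 3 - \sqrt{244 - 15} = 3 - \sqrt{229}$)
$q{\left(N{\left(27 \right)},-124 \right)} - -68683 = \left(3 - \sqrt{229}\right) - -68683 = \left(3 - \sqrt{229}\right) + 68683 = 68686 - \sqrt{229}$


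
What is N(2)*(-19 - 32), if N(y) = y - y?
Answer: 0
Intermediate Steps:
N(y) = 0
N(2)*(-19 - 32) = 0*(-19 - 32) = 0*(-51) = 0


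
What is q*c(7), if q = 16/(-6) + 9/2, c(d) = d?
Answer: 77/6 ≈ 12.833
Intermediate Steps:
q = 11/6 (q = 16*(-1/6) + 9*(1/2) = -8/3 + 9/2 = 11/6 ≈ 1.8333)
q*c(7) = (11/6)*7 = 77/6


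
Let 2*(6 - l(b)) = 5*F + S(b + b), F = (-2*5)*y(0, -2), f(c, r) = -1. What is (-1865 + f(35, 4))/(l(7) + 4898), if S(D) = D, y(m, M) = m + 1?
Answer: -933/2461 ≈ -0.37911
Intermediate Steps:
y(m, M) = 1 + m
F = -10 (F = (-2*5)*(1 + 0) = -10*1 = -10)
l(b) = 31 - b (l(b) = 6 - (5*(-10) + (b + b))/2 = 6 - (-50 + 2*b)/2 = 6 + (25 - b) = 31 - b)
(-1865 + f(35, 4))/(l(7) + 4898) = (-1865 - 1)/((31 - 1*7) + 4898) = -1866/((31 - 7) + 4898) = -1866/(24 + 4898) = -1866/4922 = -1866*1/4922 = -933/2461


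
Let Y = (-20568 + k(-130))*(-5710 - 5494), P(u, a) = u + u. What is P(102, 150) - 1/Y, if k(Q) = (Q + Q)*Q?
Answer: 30243270913/148251328 ≈ 204.00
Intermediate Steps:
P(u, a) = 2*u
k(Q) = 2*Q² (k(Q) = (2*Q)*Q = 2*Q²)
Y = -148251328 (Y = (-20568 + 2*(-130)²)*(-5710 - 5494) = (-20568 + 2*16900)*(-11204) = (-20568 + 33800)*(-11204) = 13232*(-11204) = -148251328)
P(102, 150) - 1/Y = 2*102 - 1/(-148251328) = 204 - 1*(-1/148251328) = 204 + 1/148251328 = 30243270913/148251328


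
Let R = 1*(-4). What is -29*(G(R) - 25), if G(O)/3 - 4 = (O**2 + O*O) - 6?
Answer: -1885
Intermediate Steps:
R = -4
G(O) = -6 + 6*O**2 (G(O) = 12 + 3*((O**2 + O*O) - 6) = 12 + 3*((O**2 + O**2) - 6) = 12 + 3*(2*O**2 - 6) = 12 + 3*(-6 + 2*O**2) = 12 + (-18 + 6*O**2) = -6 + 6*O**2)
-29*(G(R) - 25) = -29*((-6 + 6*(-4)**2) - 25) = -29*((-6 + 6*16) - 25) = -29*((-6 + 96) - 25) = -29*(90 - 25) = -29*65 = -1885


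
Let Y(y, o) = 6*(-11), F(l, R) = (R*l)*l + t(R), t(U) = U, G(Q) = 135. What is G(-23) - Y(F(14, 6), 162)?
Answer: 201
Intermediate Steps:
F(l, R) = R + R*l**2 (F(l, R) = (R*l)*l + R = R*l**2 + R = R + R*l**2)
Y(y, o) = -66
G(-23) - Y(F(14, 6), 162) = 135 - 1*(-66) = 135 + 66 = 201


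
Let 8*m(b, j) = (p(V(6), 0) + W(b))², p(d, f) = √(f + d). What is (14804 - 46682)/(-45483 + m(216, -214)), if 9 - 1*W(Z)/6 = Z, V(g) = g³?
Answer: -2087860236/9642431665 - 26394984*√6/9642431665 ≈ -0.22323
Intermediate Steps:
p(d, f) = √(d + f)
W(Z) = 54 - 6*Z
m(b, j) = (54 - 6*b + 6*√6)²/8 (m(b, j) = (√(6³ + 0) + (54 - 6*b))²/8 = (√(216 + 0) + (54 - 6*b))²/8 = (√216 + (54 - 6*b))²/8 = (6*√6 + (54 - 6*b))²/8 = (54 - 6*b + 6*√6)²/8)
(14804 - 46682)/(-45483 + m(216, -214)) = (14804 - 46682)/(-45483 + 9*(9 + √6 - 1*216)²/2) = -31878/(-45483 + 9*(9 + √6 - 216)²/2) = -31878/(-45483 + 9*(-207 + √6)²/2)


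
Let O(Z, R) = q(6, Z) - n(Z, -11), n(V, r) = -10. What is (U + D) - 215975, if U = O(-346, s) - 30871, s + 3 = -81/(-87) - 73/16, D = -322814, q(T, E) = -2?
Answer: -569652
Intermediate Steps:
s = -3077/464 (s = -3 + (-81/(-87) - 73/16) = -3 + (-81*(-1/87) - 73*1/16) = -3 + (27/29 - 73/16) = -3 - 1685/464 = -3077/464 ≈ -6.6315)
O(Z, R) = 8 (O(Z, R) = -2 - 1*(-10) = -2 + 10 = 8)
U = -30863 (U = 8 - 30871 = -30863)
(U + D) - 215975 = (-30863 - 322814) - 215975 = -353677 - 215975 = -569652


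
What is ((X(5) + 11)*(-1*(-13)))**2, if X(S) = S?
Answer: 43264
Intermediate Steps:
((X(5) + 11)*(-1*(-13)))**2 = ((5 + 11)*(-1*(-13)))**2 = (16*13)**2 = 208**2 = 43264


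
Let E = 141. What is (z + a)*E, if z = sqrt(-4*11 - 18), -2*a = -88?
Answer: 6204 + 141*I*sqrt(62) ≈ 6204.0 + 1110.2*I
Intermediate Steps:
a = 44 (a = -1/2*(-88) = 44)
z = I*sqrt(62) (z = sqrt(-44 - 18) = sqrt(-62) = I*sqrt(62) ≈ 7.874*I)
(z + a)*E = (I*sqrt(62) + 44)*141 = (44 + I*sqrt(62))*141 = 6204 + 141*I*sqrt(62)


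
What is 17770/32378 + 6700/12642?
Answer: 110395235/102330669 ≈ 1.0788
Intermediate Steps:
17770/32378 + 6700/12642 = 17770*(1/32378) + 6700*(1/12642) = 8885/16189 + 3350/6321 = 110395235/102330669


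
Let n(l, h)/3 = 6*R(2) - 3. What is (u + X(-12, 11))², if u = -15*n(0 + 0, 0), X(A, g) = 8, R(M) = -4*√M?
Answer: 2353249 + 308880*√2 ≈ 2.7901e+6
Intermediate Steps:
n(l, h) = -9 - 72*√2 (n(l, h) = 3*(6*(-4*√2) - 3) = 3*(-24*√2 - 3) = 3*(-3 - 24*√2) = -9 - 72*√2)
u = 135 + 1080*√2 (u = -15*(-9 - 72*√2) = 135 + 1080*√2 ≈ 1662.4)
(u + X(-12, 11))² = ((135 + 1080*√2) + 8)² = (143 + 1080*√2)²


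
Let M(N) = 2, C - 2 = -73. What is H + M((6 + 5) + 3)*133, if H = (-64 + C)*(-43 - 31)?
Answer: 10256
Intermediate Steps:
C = -71 (C = 2 - 73 = -71)
H = 9990 (H = (-64 - 71)*(-43 - 31) = -135*(-74) = 9990)
H + M((6 + 5) + 3)*133 = 9990 + 2*133 = 9990 + 266 = 10256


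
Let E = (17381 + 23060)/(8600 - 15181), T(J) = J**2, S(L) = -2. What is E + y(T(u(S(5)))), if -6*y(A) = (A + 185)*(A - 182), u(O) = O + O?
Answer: 36556500/6581 ≈ 5554.9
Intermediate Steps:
u(O) = 2*O
y(A) = -(-182 + A)*(185 + A)/6 (y(A) = -(A + 185)*(A - 182)/6 = -(185 + A)*(-182 + A)/6 = -(-182 + A)*(185 + A)/6)
E = -40441/6581 (E = 40441/(-6581) = 40441*(-1/6581) = -40441/6581 ≈ -6.1451)
E + y(T(u(S(5)))) = -40441/6581 + (16835/3 - (2*(-2))**2/2 - ((2*(-2))**2)**2/6) = -40441/6581 + (16835/3 - 1/2*(-4)**2 - ((-4)**2)**2/6) = -40441/6581 + (16835/3 - 1/2*16 - 1/6*16**2) = -40441/6581 + (16835/3 - 8 - 1/6*256) = -40441/6581 + (16835/3 - 8 - 128/3) = -40441/6581 + 5561 = 36556500/6581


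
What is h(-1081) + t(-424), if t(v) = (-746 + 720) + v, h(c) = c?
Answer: -1531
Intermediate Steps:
t(v) = -26 + v
h(-1081) + t(-424) = -1081 + (-26 - 424) = -1081 - 450 = -1531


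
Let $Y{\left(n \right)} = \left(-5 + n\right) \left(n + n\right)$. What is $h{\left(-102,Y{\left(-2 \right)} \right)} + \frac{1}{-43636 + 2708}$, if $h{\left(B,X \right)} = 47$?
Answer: $\frac{1923615}{40928} \approx 47.0$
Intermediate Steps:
$Y{\left(n \right)} = 2 n \left(-5 + n\right)$ ($Y{\left(n \right)} = \left(-5 + n\right) 2 n = 2 n \left(-5 + n\right)$)
$h{\left(-102,Y{\left(-2 \right)} \right)} + \frac{1}{-43636 + 2708} = 47 + \frac{1}{-43636 + 2708} = 47 + \frac{1}{-40928} = 47 - \frac{1}{40928} = \frac{1923615}{40928}$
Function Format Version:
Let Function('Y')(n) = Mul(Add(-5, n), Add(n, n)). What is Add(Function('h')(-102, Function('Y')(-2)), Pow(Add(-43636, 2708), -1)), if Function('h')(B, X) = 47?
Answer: Rational(1923615, 40928) ≈ 47.000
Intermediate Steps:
Function('Y')(n) = Mul(2, n, Add(-5, n)) (Function('Y')(n) = Mul(Add(-5, n), Mul(2, n)) = Mul(2, n, Add(-5, n)))
Add(Function('h')(-102, Function('Y')(-2)), Pow(Add(-43636, 2708), -1)) = Add(47, Pow(Add(-43636, 2708), -1)) = Add(47, Pow(-40928, -1)) = Add(47, Rational(-1, 40928)) = Rational(1923615, 40928)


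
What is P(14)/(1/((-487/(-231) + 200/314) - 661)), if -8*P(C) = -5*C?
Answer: -29841160/5181 ≈ -5759.7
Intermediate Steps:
P(C) = 5*C/8 (P(C) = -(-5)*C/8 = 5*C/8)
P(14)/(1/((-487/(-231) + 200/314) - 661)) = ((5/8)*14)/(1/((-487/(-231) + 200/314) - 661)) = 35/(4*(1/((-487*(-1/231) + 200*(1/314)) - 661))) = 35/(4*(1/((487/231 + 100/157) - 661))) = 35/(4*(1/(99559/36267 - 661))) = 35/(4*(1/(-23872928/36267))) = 35/(4*(-36267/23872928)) = (35/4)*(-23872928/36267) = -29841160/5181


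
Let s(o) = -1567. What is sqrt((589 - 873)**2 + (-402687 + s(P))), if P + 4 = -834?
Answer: I*sqrt(323598) ≈ 568.86*I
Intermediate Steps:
P = -838 (P = -4 - 834 = -838)
sqrt((589 - 873)**2 + (-402687 + s(P))) = sqrt((589 - 873)**2 + (-402687 - 1567)) = sqrt((-284)**2 - 404254) = sqrt(80656 - 404254) = sqrt(-323598) = I*sqrt(323598)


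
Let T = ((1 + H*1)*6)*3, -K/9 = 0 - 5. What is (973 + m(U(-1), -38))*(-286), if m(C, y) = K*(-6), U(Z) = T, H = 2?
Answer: -201058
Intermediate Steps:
K = 45 (K = -9*(0 - 5) = -9*(-5) = 45)
T = 54 (T = ((1 + 2*1)*6)*3 = ((1 + 2)*6)*3 = (3*6)*3 = 18*3 = 54)
U(Z) = 54
m(C, y) = -270 (m(C, y) = 45*(-6) = -270)
(973 + m(U(-1), -38))*(-286) = (973 - 270)*(-286) = 703*(-286) = -201058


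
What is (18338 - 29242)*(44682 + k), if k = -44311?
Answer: -4045384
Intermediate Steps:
(18338 - 29242)*(44682 + k) = (18338 - 29242)*(44682 - 44311) = -10904*371 = -4045384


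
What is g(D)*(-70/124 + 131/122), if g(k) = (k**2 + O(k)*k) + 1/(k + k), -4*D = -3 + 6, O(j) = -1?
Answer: 321/976 ≈ 0.32889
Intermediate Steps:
D = -3/4 (D = -(-3 + 6)/4 = -1/4*3 = -3/4 ≈ -0.75000)
g(k) = k**2 + 1/(2*k) - k (g(k) = (k**2 - k) + 1/(k + k) = (k**2 - k) + 1/(2*k) = k**2 + 1/(2*k) - k)
g(D)*(-70/124 + 131/122) = ((-3/4)**2 + 1/(2*(-3/4)) - 1*(-3/4))*(-70/124 + 131/122) = (9/16 + (1/2)*(-4/3) + 3/4)*(-70*1/124 + 131*(1/122)) = (9/16 - 2/3 + 3/4)*(-35/62 + 131/122) = (31/48)*(963/1891) = 321/976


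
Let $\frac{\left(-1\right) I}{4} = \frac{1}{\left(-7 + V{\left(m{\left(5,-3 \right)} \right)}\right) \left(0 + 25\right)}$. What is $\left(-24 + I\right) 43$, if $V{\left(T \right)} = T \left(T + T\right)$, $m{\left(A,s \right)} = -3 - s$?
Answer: $- \frac{180428}{175} \approx -1031.0$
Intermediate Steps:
$V{\left(T \right)} = 2 T^{2}$ ($V{\left(T \right)} = T 2 T = 2 T^{2}$)
$I = \frac{4}{175}$ ($I = - \frac{4}{\left(-7 + 2 \left(-3 - -3\right)^{2}\right) \left(0 + 25\right)} = - \frac{4}{\left(-7 + 2 \left(-3 + 3\right)^{2}\right) 25} = - \frac{4}{\left(-7 + 2 \cdot 0^{2}\right) 25} = - \frac{4}{\left(-7 + 2 \cdot 0\right) 25} = - \frac{4}{\left(-7 + 0\right) 25} = - \frac{4}{\left(-7\right) 25} = - \frac{4}{-175} = \left(-4\right) \left(- \frac{1}{175}\right) = \frac{4}{175} \approx 0.022857$)
$\left(-24 + I\right) 43 = \left(-24 + \frac{4}{175}\right) 43 = \left(- \frac{4196}{175}\right) 43 = - \frac{180428}{175}$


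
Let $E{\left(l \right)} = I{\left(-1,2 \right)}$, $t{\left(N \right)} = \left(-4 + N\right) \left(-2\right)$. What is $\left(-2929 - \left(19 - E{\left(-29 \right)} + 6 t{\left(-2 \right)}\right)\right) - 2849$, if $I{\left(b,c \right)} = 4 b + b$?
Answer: $-5874$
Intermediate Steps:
$I{\left(b,c \right)} = 5 b$
$t{\left(N \right)} = 8 - 2 N$
$E{\left(l \right)} = -5$ ($E{\left(l \right)} = 5 \left(-1\right) = -5$)
$\left(-2929 - \left(19 - E{\left(-29 \right)} + 6 t{\left(-2 \right)}\right)\right) - 2849 = \left(-2929 - \left(24 + 6 \left(8 - -4\right)\right)\right) - 2849 = \left(-2929 - \left(24 + 6 \left(8 + 4\right)\right)\right) - 2849 = \left(-2929 - \left(24 + 72\right)\right) - 2849 = \left(-2929 - 96\right) - 2849 = -3025 - 2849 = -5874$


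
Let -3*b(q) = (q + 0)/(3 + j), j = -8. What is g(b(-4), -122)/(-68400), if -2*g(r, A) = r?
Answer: -1/513000 ≈ -1.9493e-6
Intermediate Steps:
b(q) = q/15 (b(q) = -(q + 0)/(3*(3 - 8)) = -q/(3*(-5)) = -q*(-1)/(3*5) = -(-1)*q/15 = q/15)
g(r, A) = -r/2
g(b(-4), -122)/(-68400) = -(-4)/30/(-68400) = -1/2*(-4/15)*(-1/68400) = (2/15)*(-1/68400) = -1/513000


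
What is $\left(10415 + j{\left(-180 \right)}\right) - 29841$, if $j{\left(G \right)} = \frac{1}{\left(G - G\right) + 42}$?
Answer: $- \frac{815891}{42} \approx -19426.0$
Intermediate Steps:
$j{\left(G \right)} = \frac{1}{42}$ ($j{\left(G \right)} = \frac{1}{0 + 42} = \frac{1}{42}$)
$\left(10415 + j{\left(-180 \right)}\right) - 29841 = \left(10415 + \frac{1}{42}\right) - 29841 = \frac{437431}{42} - 29841 = - \frac{815891}{42}$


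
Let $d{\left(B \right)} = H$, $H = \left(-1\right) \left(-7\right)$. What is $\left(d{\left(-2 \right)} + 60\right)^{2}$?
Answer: $4489$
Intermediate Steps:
$H = 7$
$d{\left(B \right)} = 7$
$\left(d{\left(-2 \right)} + 60\right)^{2} = \left(7 + 60\right)^{2} = 67^{2} = 4489$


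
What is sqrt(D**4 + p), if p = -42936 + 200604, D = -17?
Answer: sqrt(241189) ≈ 491.11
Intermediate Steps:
p = 157668
sqrt(D**4 + p) = sqrt((-17)**4 + 157668) = sqrt(83521 + 157668) = sqrt(241189)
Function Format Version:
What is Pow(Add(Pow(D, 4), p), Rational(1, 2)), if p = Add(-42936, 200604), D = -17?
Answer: Pow(241189, Rational(1, 2)) ≈ 491.11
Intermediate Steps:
p = 157668
Pow(Add(Pow(D, 4), p), Rational(1, 2)) = Pow(Add(Pow(-17, 4), 157668), Rational(1, 2)) = Pow(Add(83521, 157668), Rational(1, 2)) = Pow(241189, Rational(1, 2))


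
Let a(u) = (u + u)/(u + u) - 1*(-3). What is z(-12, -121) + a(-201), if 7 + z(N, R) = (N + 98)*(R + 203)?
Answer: 7049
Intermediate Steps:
a(u) = 4 (a(u) = (2*u)/((2*u)) + 3 = (2*u)*(1/(2*u)) + 3 = 1 + 3 = 4)
z(N, R) = -7 + (98 + N)*(203 + R) (z(N, R) = -7 + (N + 98)*(R + 203) = -7 + (98 + N)*(203 + R))
z(-12, -121) + a(-201) = (19887 + 98*(-121) + 203*(-12) - 12*(-121)) + 4 = (19887 - 11858 - 2436 + 1452) + 4 = 7045 + 4 = 7049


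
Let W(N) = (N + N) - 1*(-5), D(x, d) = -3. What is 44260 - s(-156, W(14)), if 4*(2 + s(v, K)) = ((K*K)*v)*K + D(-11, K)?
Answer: 5783223/4 ≈ 1.4458e+6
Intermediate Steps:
W(N) = 5 + 2*N (W(N) = 2*N + 5 = 5 + 2*N)
s(v, K) = -11/4 + v*K**3/4 (s(v, K) = -2 + (((K*K)*v)*K - 3)/4 = -2 + ((K**2*v)*K - 3)/4 = -2 + ((v*K**2)*K - 3)/4 = -2 + (v*K**3 - 3)/4 = -2 + (-3 + v*K**3)/4 = -2 + (-3/4 + v*K**3/4) = -11/4 + v*K**3/4)
44260 - s(-156, W(14)) = 44260 - (-11/4 + (1/4)*(-156)*(5 + 2*14)**3) = 44260 - (-11/4 + (1/4)*(-156)*(5 + 28)**3) = 44260 - (-11/4 + (1/4)*(-156)*33**3) = 44260 - (-11/4 + (1/4)*(-156)*35937) = 44260 - (-11/4 - 1401543) = 44260 - 1*(-5606183/4) = 44260 + 5606183/4 = 5783223/4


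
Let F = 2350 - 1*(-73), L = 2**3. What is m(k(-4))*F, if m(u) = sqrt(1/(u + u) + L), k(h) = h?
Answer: 7269*sqrt(14)/4 ≈ 6799.5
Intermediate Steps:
L = 8
m(u) = sqrt(8 + 1/(2*u)) (m(u) = sqrt(1/(u + u) + 8) = sqrt(1/(2*u) + 8) = sqrt(8 + 1/(2*u)))
F = 2423 (F = 2350 + 73 = 2423)
m(k(-4))*F = (sqrt(32 + 2/(-4))/2)*2423 = (sqrt(32 + 2*(-1/4))/2)*2423 = (sqrt(32 - 1/2)/2)*2423 = (sqrt(63/2)/2)*2423 = ((3*sqrt(14)/2)/2)*2423 = (3*sqrt(14)/4)*2423 = 7269*sqrt(14)/4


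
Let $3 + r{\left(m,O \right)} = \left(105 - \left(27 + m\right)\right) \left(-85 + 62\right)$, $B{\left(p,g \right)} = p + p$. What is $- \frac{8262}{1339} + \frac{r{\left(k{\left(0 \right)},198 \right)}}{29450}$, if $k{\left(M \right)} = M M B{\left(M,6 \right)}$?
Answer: $- \frac{245722083}{39433550} \approx -6.2313$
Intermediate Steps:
$B{\left(p,g \right)} = 2 p$
$k{\left(M \right)} = 2 M^{3}$ ($k{\left(M \right)} = M M 2 M = M^{2} \cdot 2 M = 2 M^{3}$)
$r{\left(m,O \right)} = -1797 + 23 m$ ($r{\left(m,O \right)} = -3 + \left(105 - \left(27 + m\right)\right) \left(-85 + 62\right) = -3 + \left(78 - m\right) \left(-23\right) = -3 + \left(-1794 + 23 m\right) = -1797 + 23 m$)
$- \frac{8262}{1339} + \frac{r{\left(k{\left(0 \right)},198 \right)}}{29450} = - \frac{8262}{1339} + \frac{-1797 + 23 \cdot 2 \cdot 0^{3}}{29450} = \left(-8262\right) \frac{1}{1339} + \left(-1797 + 23 \cdot 2 \cdot 0\right) \frac{1}{29450} = - \frac{8262}{1339} + \left(-1797 + 23 \cdot 0\right) \frac{1}{29450} = - \frac{8262}{1339} + \left(-1797 + 0\right) \frac{1}{29450} = - \frac{8262}{1339} - \frac{1797}{29450} = - \frac{245722083}{39433550}$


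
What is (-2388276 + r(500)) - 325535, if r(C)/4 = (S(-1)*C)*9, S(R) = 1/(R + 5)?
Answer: -2709311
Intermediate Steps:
S(R) = 1/(5 + R)
r(C) = 9*C (r(C) = 4*((C/(5 - 1))*9) = 4*((C/4)*9) = 4*(9*C/4) = 9*C)
(-2388276 + r(500)) - 325535 = (-2388276 + 9*500) - 325535 = (-2388276 + 4500) - 325535 = -2383776 - 325535 = -2709311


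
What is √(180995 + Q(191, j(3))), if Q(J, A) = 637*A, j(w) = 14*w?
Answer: √207749 ≈ 455.79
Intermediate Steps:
√(180995 + Q(191, j(3))) = √(180995 + 637*(14*3)) = √(180995 + 637*42) = √(180995 + 26754) = √207749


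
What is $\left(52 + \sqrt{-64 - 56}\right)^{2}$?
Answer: $2584 + 208 i \sqrt{30} \approx 2584.0 + 1139.3 i$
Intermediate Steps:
$\left(52 + \sqrt{-64 - 56}\right)^{2} = \left(52 + \sqrt{-120}\right)^{2} = \left(52 + 2 i \sqrt{30}\right)^{2}$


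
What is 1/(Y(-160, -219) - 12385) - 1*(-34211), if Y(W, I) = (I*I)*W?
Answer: 262950706594/7686145 ≈ 34211.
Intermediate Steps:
Y(W, I) = W*I² (Y(W, I) = I²*W = W*I²)
1/(Y(-160, -219) - 12385) - 1*(-34211) = 1/(-160*(-219)² - 12385) - 1*(-34211) = 1/(-160*47961 - 12385) + 34211 = 1/(-7673760 - 12385) + 34211 = 1/(-7686145) + 34211 = -1/7686145 + 34211 = 262950706594/7686145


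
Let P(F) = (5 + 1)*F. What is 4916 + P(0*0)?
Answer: 4916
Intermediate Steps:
P(F) = 6*F
4916 + P(0*0) = 4916 + 6*(0*0) = 4916 + 6*0 = 4916 + 0 = 4916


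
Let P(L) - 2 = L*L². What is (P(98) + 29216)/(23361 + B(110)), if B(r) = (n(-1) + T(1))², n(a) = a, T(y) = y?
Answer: 323470/7787 ≈ 41.540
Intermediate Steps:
B(r) = 0 (B(r) = (-1 + 1)² = 0² = 0)
P(L) = 2 + L³ (P(L) = 2 + L*L² = 2 + L³)
(P(98) + 29216)/(23361 + B(110)) = ((2 + 98³) + 29216)/(23361 + 0) = ((2 + 941192) + 29216)/23361 = (941194 + 29216)*(1/23361) = 970410*(1/23361) = 323470/7787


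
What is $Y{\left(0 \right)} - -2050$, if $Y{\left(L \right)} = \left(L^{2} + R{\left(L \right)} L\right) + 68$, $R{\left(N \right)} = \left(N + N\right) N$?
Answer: $2118$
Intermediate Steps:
$R{\left(N \right)} = 2 N^{2}$ ($R{\left(N \right)} = 2 N N = 2 N^{2}$)
$Y{\left(L \right)} = 68 + L^{2} + 2 L^{3}$ ($Y{\left(L \right)} = \left(L^{2} + 2 L^{2} L\right) + 68 = \left(L^{2} + 2 L^{3}\right) + 68 = 68 + L^{2} + 2 L^{3}$)
$Y{\left(0 \right)} - -2050 = \left(68 + 0^{2} + 2 \cdot 0^{3}\right) - -2050 = \left(68 + 0 + 2 \cdot 0\right) + 2050 = \left(68 + 0 + 0\right) + 2050 = 68 + 2050 = 2118$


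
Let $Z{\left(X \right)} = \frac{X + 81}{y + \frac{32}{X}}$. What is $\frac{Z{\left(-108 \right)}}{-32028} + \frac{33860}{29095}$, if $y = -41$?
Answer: $\frac{80610713263}{69267863060} \approx 1.1638$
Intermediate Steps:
$Z{\left(X \right)} = \frac{81 + X}{-41 + \frac{32}{X}}$ ($Z{\left(X \right)} = \frac{X + 81}{-41 + \frac{32}{X}} = \frac{81 + X}{-41 + \frac{32}{X}}$)
$\frac{Z{\left(-108 \right)}}{-32028} + \frac{33860}{29095} = \frac{\left(-108\right) \frac{1}{32 - -4428} \left(81 - 108\right)}{-32028} + \frac{33860}{29095} = \left(-108\right) \frac{1}{32 + 4428} \left(-27\right) \left(- \frac{1}{32028}\right) + 33860 \cdot \frac{1}{29095} = \left(-108\right) \frac{1}{4460} \left(-27\right) \left(- \frac{1}{32028}\right) + \frac{6772}{5819} = \frac{729}{1115} \left(- \frac{1}{32028}\right) + \frac{6772}{5819} = - \frac{243}{11903740} + \frac{6772}{5819} = \frac{80610713263}{69267863060}$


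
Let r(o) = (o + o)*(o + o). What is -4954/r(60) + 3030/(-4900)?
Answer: -339533/352800 ≈ -0.96239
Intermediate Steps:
r(o) = 4*o**2 (r(o) = (2*o)*(2*o) = 4*o**2)
-4954/r(60) + 3030/(-4900) = -4954/(4*60**2) + 3030/(-4900) = -4954/(4*3600) + 3030*(-1/4900) = -4954/14400 - 303/490 = -4954*1/14400 - 303/490 = -2477/7200 - 303/490 = -339533/352800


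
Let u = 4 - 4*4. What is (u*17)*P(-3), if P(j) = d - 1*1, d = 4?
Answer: -612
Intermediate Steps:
P(j) = 3 (P(j) = 4 - 1*1 = 4 - 1 = 3)
u = -12 (u = 4 - 16 = -12)
(u*17)*P(-3) = -12*17*3 = -204*3 = -612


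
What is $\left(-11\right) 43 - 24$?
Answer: $-497$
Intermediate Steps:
$\left(-11\right) 43 - 24 = -473 - 24 = -497$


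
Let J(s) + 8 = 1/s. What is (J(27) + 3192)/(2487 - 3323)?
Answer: -85969/22572 ≈ -3.8087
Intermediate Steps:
J(s) = -8 + 1/s
(J(27) + 3192)/(2487 - 3323) = ((-8 + 1/27) + 3192)/(2487 - 3323) = ((-8 + 1/27) + 3192)/(-836) = (-215/27 + 3192)*(-1/836) = (85969/27)*(-1/836) = -85969/22572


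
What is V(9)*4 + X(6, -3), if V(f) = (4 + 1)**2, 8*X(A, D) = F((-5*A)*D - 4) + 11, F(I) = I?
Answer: 897/8 ≈ 112.13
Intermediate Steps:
X(A, D) = 7/8 - 5*A*D/8 (X(A, D) = (((-5*A)*D - 4) + 11)/8 = ((-5*A*D - 4) + 11)/8 = ((-4 - 5*A*D) + 11)/8 = (7 - 5*A*D)/8 = 7/8 - 5*A*D/8)
V(f) = 25 (V(f) = 5**2 = 25)
V(9)*4 + X(6, -3) = 25*4 + (7/8 - 5/8*6*(-3)) = 100 + (7/8 + 45/4) = 100 + 97/8 = 897/8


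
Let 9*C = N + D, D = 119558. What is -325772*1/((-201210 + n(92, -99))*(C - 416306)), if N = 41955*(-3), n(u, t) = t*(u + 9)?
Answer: -42492/11488119721 ≈ -3.6988e-6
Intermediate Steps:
n(u, t) = t*(9 + u)
N = -125865
C = -6307/9 (C = (-125865 + 119558)/9 = (⅑)*(-6307) = -6307/9 ≈ -700.78)
-325772*1/((-201210 + n(92, -99))*(C - 416306)) = -325772*1/((-201210 - 99*(9 + 92))*(-6307/9 - 416306)) = -325772*(-9/(3753061*(-201210 - 99*101))) = -325772*(-9/(3753061*(-201210 - 9999))) = -325772/((-211209*(-3753061/9))) = -325772/264226753583/3 = -325772*3/264226753583 = -42492/11488119721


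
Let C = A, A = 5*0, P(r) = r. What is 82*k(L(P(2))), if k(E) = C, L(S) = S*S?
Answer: 0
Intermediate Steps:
A = 0
L(S) = S²
C = 0
k(E) = 0
82*k(L(P(2))) = 82*0 = 0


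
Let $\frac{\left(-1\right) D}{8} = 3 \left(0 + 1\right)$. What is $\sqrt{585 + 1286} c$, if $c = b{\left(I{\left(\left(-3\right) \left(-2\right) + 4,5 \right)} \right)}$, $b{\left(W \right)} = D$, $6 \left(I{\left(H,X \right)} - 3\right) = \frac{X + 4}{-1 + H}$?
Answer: $- 24 \sqrt{1871} \approx -1038.1$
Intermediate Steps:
$D = -24$ ($D = - 8 \cdot 3 \left(0 + 1\right) = - 8 \cdot 3 \cdot 1 = \left(-8\right) 3 = -24$)
$I{\left(H,X \right)} = 3 + \frac{4 + X}{6 \left(-1 + H\right)}$ ($I{\left(H,X \right)} = 3 + \frac{\left(X + 4\right) \frac{1}{-1 + H}}{6} = 3 + \frac{\left(4 + X\right) \frac{1}{-1 + H}}{6} = 3 + \frac{\frac{1}{-1 + H} \left(4 + X\right)}{6} = 3 + \frac{4 + X}{6 \left(-1 + H\right)}$)
$b{\left(W \right)} = -24$
$c = -24$
$\sqrt{585 + 1286} c = \sqrt{585 + 1286} \left(-24\right) = \sqrt{1871} \left(-24\right) = - 24 \sqrt{1871}$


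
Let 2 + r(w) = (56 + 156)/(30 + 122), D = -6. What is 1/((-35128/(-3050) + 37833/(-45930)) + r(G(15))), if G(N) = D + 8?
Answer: 44360725/447528911 ≈ 0.099124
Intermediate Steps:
G(N) = 2 (G(N) = -6 + 8 = 2)
r(w) = -23/38 (r(w) = -2 + (56 + 156)/(30 + 122) = -2 + 212/152 = -2 + 212*(1/152) = -2 + 53/38 = -23/38)
1/((-35128/(-3050) + 37833/(-45930)) + r(G(15))) = 1/((-35128/(-3050) + 37833/(-45930)) - 23/38) = 1/((-35128*(-1/3050) + 37833*(-1/45930)) - 23/38) = 1/((17564/1525 - 12611/15310) - 23/38) = 1/(49934613/4669550 - 23/38) = 1/(447528911/44360725) = 44360725/447528911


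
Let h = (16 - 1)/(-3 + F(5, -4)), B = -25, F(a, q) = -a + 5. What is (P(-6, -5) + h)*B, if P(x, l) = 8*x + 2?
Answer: 1275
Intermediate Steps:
P(x, l) = 2 + 8*x
F(a, q) = 5 - a
h = -5 (h = (16 - 1)/(-3 + (5 - 1*5)) = 15/(-3 + (5 - 5)) = 15/(-3 + 0) = 15/(-3) = 15*(-1/3) = -5)
(P(-6, -5) + h)*B = ((2 + 8*(-6)) - 5)*(-25) = ((2 - 48) - 5)*(-25) = (-46 - 5)*(-25) = -51*(-25) = 1275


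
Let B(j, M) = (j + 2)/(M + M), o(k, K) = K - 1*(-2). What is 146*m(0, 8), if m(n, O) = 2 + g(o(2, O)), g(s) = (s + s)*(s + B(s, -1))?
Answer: 11972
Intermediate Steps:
o(k, K) = 2 + K (o(k, K) = K + 2 = 2 + K)
B(j, M) = (2 + j)/(2*M) (B(j, M) = (2 + j)/((2*M)) = (2 + j)*(1/(2*M)) = (2 + j)/(2*M))
g(s) = 2*s*(-1 + s/2) (g(s) = (s + s)*(s + (½)*(2 + s)/(-1)) = (2*s)*(s + (½)*(-1)*(2 + s)) = (2*s)*(s + (-1 - s/2)) = (2*s)*(-1 + s/2) = 2*s*(-1 + s/2))
m(n, O) = 2 + O*(2 + O) (m(n, O) = 2 + (2 + O)*(-2 + (2 + O)) = 2 + (2 + O)*O = 2 + O*(2 + O))
146*m(0, 8) = 146*(2 + 8*(2 + 8)) = 146*(2 + 8*10) = 146*(2 + 80) = 146*82 = 11972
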